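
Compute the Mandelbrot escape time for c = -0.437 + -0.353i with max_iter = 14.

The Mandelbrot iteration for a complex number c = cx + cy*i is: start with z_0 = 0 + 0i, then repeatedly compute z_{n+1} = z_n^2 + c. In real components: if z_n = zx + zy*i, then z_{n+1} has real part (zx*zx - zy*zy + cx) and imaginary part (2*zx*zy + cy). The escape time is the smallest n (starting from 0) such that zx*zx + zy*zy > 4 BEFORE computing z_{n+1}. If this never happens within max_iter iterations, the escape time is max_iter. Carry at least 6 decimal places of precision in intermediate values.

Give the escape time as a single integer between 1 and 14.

Answer: 14

Derivation:
z_0 = 0 + 0i, c = -0.4370 + -0.3530i
Iter 1: z = -0.4370 + -0.3530i, |z|^2 = 0.3156
Iter 2: z = -0.3706 + -0.0445i, |z|^2 = 0.1394
Iter 3: z = -0.3016 + -0.3200i, |z|^2 = 0.1934
Iter 4: z = -0.4485 + -0.1600i, |z|^2 = 0.2267
Iter 5: z = -0.2615 + -0.2095i, |z|^2 = 0.1123
Iter 6: z = -0.4125 + -0.2434i, |z|^2 = 0.2294
Iter 7: z = -0.3261 + -0.1522i, |z|^2 = 0.1295
Iter 8: z = -0.3538 + -0.2538i, |z|^2 = 0.1896
Iter 9: z = -0.3762 + -0.1734i, |z|^2 = 0.1716
Iter 10: z = -0.3255 + -0.2225i, |z|^2 = 0.1555
Iter 11: z = -0.3805 + -0.2081i, |z|^2 = 0.1881
Iter 12: z = -0.3355 + -0.1946i, |z|^2 = 0.1504
Iter 13: z = -0.3623 + -0.2224i, |z|^2 = 0.1807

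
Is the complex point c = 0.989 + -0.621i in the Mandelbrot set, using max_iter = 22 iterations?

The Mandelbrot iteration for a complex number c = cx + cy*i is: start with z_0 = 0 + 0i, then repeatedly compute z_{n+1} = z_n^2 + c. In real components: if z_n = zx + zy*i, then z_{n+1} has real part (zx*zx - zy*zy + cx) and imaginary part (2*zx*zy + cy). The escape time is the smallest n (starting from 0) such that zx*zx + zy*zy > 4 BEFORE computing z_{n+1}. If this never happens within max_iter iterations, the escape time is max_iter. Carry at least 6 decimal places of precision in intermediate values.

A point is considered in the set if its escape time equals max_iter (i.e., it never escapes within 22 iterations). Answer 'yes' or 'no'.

Answer: no

Derivation:
z_0 = 0 + 0i, c = 0.9890 + -0.6210i
Iter 1: z = 0.9890 + -0.6210i, |z|^2 = 1.3638
Iter 2: z = 1.5815 + -1.8493i, |z|^2 = 5.9211
Escaped at iteration 2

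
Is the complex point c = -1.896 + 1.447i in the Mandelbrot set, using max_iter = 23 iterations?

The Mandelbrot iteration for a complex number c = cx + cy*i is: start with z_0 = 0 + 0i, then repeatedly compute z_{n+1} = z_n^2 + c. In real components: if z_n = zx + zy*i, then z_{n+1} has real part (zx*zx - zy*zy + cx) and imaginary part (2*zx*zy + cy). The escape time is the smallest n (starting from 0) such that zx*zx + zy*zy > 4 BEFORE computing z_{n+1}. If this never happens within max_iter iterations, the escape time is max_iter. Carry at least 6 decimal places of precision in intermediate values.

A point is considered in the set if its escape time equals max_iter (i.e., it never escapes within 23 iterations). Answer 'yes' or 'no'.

Answer: no

Derivation:
z_0 = 0 + 0i, c = -1.8960 + 1.4470i
Iter 1: z = -1.8960 + 1.4470i, |z|^2 = 5.6886
Escaped at iteration 1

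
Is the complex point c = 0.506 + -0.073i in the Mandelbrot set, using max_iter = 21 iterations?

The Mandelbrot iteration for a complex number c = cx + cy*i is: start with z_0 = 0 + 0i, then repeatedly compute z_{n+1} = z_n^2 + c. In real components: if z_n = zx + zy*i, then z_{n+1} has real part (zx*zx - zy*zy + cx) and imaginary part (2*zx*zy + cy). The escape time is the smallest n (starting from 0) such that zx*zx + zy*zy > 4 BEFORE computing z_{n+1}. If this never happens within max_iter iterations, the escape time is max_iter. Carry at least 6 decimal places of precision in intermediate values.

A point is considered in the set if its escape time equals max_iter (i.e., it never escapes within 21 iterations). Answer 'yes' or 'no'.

Answer: no

Derivation:
z_0 = 0 + 0i, c = 0.5060 + -0.0730i
Iter 1: z = 0.5060 + -0.0730i, |z|^2 = 0.2614
Iter 2: z = 0.7567 + -0.1469i, |z|^2 = 0.5942
Iter 3: z = 1.0570 + -0.2953i, |z|^2 = 1.2045
Iter 4: z = 1.5361 + -0.6973i, |z|^2 = 2.8458
Iter 5: z = 2.3795 + -2.2151i, |z|^2 = 10.5689
Escaped at iteration 5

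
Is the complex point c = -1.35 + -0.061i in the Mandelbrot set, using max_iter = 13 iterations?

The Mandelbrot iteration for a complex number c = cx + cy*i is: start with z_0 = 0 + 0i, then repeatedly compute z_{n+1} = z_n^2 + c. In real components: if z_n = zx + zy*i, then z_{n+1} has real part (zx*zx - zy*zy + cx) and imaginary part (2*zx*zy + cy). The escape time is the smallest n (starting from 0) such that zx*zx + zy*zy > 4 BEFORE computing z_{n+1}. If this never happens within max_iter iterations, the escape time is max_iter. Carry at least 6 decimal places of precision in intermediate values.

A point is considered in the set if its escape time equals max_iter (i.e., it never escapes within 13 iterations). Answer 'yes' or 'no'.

z_0 = 0 + 0i, c = -1.3500 + -0.0610i
Iter 1: z = -1.3500 + -0.0610i, |z|^2 = 1.8262
Iter 2: z = 0.4688 + 0.1037i, |z|^2 = 0.2305
Iter 3: z = -1.1410 + 0.0362i, |z|^2 = 1.3032
Iter 4: z = -0.0494 + -0.1437i, |z|^2 = 0.0231
Iter 5: z = -1.3682 + -0.0468i, |z|^2 = 1.8742
Iter 6: z = 0.5198 + 0.0671i, |z|^2 = 0.2747
Iter 7: z = -1.0843 + 0.0087i, |z|^2 = 1.1759
Iter 8: z = -0.1743 + -0.0799i, |z|^2 = 0.0368
Iter 9: z = -1.3260 + -0.0332i, |z|^2 = 1.7594
Iter 10: z = 0.4072 + 0.0269i, |z|^2 = 0.1665
Iter 11: z = -1.1849 + -0.0391i, |z|^2 = 1.4056
Iter 12: z = 0.0525 + 0.0316i, |z|^2 = 0.0038
Did not escape in 13 iterations → in set

Answer: yes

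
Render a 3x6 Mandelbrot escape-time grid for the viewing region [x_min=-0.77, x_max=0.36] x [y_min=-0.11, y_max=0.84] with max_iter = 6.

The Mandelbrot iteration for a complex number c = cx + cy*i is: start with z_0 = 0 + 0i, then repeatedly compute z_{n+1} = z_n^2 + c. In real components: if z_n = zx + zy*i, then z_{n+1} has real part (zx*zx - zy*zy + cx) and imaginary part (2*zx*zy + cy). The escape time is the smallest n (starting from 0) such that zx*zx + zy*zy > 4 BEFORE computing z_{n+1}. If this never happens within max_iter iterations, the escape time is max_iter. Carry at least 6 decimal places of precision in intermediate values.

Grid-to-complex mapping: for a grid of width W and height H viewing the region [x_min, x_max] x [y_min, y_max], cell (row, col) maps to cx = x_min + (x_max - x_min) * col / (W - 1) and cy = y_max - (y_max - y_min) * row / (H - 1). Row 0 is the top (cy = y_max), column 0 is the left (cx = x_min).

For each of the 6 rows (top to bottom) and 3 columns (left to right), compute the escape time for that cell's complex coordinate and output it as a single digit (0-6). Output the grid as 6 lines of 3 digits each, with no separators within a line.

(row=0, col=0): c = -0.7700 + 0.8400i → escape time 4
(row=0, col=1): c = -0.2050 + 0.8400i → escape time 6
(row=0, col=2): c = 0.3600 + 0.8400i → escape time 4
(row=1, col=0): c = -0.7700 + 0.6500i → escape time 5
(row=1, col=1): c = -0.2050 + 0.6500i → escape time 6
(row=1, col=2): c = 0.3600 + 0.6500i → escape time 6
(row=2, col=0): c = -0.7700 + 0.4600i → escape time 6
(row=2, col=1): c = -0.2050 + 0.4600i → escape time 6
(row=2, col=2): c = 0.3600 + 0.4600i → escape time 6
(row=3, col=0): c = -0.7700 + 0.2700i → escape time 6
(row=3, col=1): c = -0.2050 + 0.2700i → escape time 6
(row=3, col=2): c = 0.3600 + 0.2700i → escape time 6
(row=4, col=0): c = -0.7700 + 0.0800i → escape time 6
(row=4, col=1): c = -0.2050 + 0.0800i → escape time 6
(row=4, col=2): c = 0.3600 + 0.0800i → escape time 6
(row=5, col=0): c = -0.7700 + -0.1100i → escape time 6
(row=5, col=1): c = -0.2050 + -0.1100i → escape time 6
(row=5, col=2): c = 0.3600 + -0.1100i → escape time 6

Answer: 464
566
666
666
666
666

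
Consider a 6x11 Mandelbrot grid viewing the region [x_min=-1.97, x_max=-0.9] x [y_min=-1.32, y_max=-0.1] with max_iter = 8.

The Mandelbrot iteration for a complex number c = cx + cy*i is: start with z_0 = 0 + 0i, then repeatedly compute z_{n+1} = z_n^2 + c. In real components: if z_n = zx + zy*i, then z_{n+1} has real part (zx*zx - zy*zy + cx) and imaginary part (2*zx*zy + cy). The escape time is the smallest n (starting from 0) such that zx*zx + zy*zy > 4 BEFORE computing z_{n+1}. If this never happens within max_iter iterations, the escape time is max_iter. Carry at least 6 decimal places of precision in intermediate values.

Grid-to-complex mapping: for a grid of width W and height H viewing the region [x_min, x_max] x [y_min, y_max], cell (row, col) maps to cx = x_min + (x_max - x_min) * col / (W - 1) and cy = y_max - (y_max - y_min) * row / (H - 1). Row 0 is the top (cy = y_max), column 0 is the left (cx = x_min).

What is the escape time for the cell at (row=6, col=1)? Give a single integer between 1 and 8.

Answer: 2

Derivation:
z_0 = 0 + 0i, c = -1.7560 + -0.8320i
Iter 1: z = -1.7560 + -0.8320i, |z|^2 = 3.7758
Iter 2: z = 0.6353 + 2.0900i, |z|^2 = 4.7717
Escaped at iteration 2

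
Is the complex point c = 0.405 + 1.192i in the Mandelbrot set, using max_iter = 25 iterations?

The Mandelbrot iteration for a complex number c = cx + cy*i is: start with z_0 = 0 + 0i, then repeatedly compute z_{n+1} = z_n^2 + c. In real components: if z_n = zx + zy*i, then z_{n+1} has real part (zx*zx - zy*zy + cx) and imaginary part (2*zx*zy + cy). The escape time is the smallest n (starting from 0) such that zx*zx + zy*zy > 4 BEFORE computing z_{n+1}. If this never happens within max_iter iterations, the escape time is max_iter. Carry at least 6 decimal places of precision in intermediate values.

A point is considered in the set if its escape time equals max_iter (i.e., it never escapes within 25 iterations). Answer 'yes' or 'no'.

z_0 = 0 + 0i, c = 0.4050 + 1.1920i
Iter 1: z = 0.4050 + 1.1920i, |z|^2 = 1.5849
Iter 2: z = -0.8518 + 2.1575i, |z|^2 = 5.3805
Escaped at iteration 2

Answer: no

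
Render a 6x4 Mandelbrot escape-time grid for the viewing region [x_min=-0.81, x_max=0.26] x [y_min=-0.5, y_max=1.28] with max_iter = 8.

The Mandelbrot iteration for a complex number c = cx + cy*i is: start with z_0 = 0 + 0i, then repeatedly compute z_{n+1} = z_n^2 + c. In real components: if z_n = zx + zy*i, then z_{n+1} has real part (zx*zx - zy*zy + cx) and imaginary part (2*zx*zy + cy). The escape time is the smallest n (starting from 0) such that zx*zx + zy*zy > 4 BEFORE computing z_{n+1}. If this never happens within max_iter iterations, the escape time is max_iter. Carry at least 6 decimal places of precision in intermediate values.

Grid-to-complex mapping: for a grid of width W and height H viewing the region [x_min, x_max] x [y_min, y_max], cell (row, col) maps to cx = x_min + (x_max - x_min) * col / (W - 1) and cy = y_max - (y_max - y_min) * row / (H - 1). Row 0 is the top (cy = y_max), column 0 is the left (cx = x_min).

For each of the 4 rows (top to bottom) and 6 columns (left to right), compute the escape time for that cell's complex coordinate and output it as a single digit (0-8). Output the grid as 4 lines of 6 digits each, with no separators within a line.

Answer: 333322
488886
888888
688888

Derivation:
(row=0, col=0): c = -0.8100 + 1.2800i → escape time 3
(row=0, col=1): c = -0.5960 + 1.2800i → escape time 3
(row=0, col=2): c = -0.3820 + 1.2800i → escape time 3
(row=0, col=3): c = -0.1680 + 1.2800i → escape time 3
(row=0, col=4): c = 0.0460 + 1.2800i → escape time 2
(row=0, col=5): c = 0.2600 + 1.2800i → escape time 2
(row=1, col=0): c = -0.8100 + 0.6867i → escape time 4
(row=1, col=1): c = -0.5960 + 0.6867i → escape time 8
(row=1, col=2): c = -0.3820 + 0.6867i → escape time 8
(row=1, col=3): c = -0.1680 + 0.6867i → escape time 8
(row=1, col=4): c = 0.0460 + 0.6867i → escape time 8
(row=1, col=5): c = 0.2600 + 0.6867i → escape time 6
(row=2, col=0): c = -0.8100 + 0.0933i → escape time 8
(row=2, col=1): c = -0.5960 + 0.0933i → escape time 8
(row=2, col=2): c = -0.3820 + 0.0933i → escape time 8
(row=2, col=3): c = -0.1680 + 0.0933i → escape time 8
(row=2, col=4): c = 0.0460 + 0.0933i → escape time 8
(row=2, col=5): c = 0.2600 + 0.0933i → escape time 8
(row=3, col=0): c = -0.8100 + -0.5000i → escape time 6
(row=3, col=1): c = -0.5960 + -0.5000i → escape time 8
(row=3, col=2): c = -0.3820 + -0.5000i → escape time 8
(row=3, col=3): c = -0.1680 + -0.5000i → escape time 8
(row=3, col=4): c = 0.0460 + -0.5000i → escape time 8
(row=3, col=5): c = 0.2600 + -0.5000i → escape time 8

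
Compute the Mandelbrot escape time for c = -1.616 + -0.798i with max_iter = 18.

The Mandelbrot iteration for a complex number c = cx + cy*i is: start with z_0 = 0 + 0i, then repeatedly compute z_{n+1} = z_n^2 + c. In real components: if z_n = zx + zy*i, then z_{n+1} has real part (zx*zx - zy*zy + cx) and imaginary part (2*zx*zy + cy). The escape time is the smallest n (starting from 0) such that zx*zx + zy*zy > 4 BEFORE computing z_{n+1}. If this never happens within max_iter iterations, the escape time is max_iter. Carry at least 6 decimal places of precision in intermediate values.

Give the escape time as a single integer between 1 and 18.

Answer: 3

Derivation:
z_0 = 0 + 0i, c = -1.6160 + -0.7980i
Iter 1: z = -1.6160 + -0.7980i, |z|^2 = 3.2483
Iter 2: z = 0.3587 + 1.7811i, |z|^2 = 3.3011
Iter 3: z = -4.6598 + 0.4796i, |z|^2 = 21.9439
Escaped at iteration 3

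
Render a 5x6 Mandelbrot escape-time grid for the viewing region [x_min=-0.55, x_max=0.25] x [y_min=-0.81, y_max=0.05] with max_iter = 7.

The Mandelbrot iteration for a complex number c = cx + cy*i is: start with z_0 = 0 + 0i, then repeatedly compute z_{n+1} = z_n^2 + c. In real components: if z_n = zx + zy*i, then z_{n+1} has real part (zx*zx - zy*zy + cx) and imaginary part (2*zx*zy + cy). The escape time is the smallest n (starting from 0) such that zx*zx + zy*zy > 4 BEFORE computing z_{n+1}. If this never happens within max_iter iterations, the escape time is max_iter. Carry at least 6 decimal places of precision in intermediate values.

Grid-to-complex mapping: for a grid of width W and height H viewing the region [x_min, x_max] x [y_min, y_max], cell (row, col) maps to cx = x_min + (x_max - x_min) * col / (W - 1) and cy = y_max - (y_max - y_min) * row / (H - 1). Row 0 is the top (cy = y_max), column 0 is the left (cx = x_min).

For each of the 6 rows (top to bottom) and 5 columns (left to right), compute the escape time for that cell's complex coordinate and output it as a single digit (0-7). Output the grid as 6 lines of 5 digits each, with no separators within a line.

Answer: 77777
77777
77777
77777
77777
57775

Derivation:
(row=0, col=0): c = -0.5500 + 0.0500i → escape time 7
(row=0, col=1): c = -0.3500 + 0.0500i → escape time 7
(row=0, col=2): c = -0.1500 + 0.0500i → escape time 7
(row=0, col=3): c = 0.0500 + 0.0500i → escape time 7
(row=0, col=4): c = 0.2500 + 0.0500i → escape time 7
(row=1, col=0): c = -0.5500 + -0.1220i → escape time 7
(row=1, col=1): c = -0.3500 + -0.1220i → escape time 7
(row=1, col=2): c = -0.1500 + -0.1220i → escape time 7
(row=1, col=3): c = 0.0500 + -0.1220i → escape time 7
(row=1, col=4): c = 0.2500 + -0.1220i → escape time 7
(row=2, col=0): c = -0.5500 + -0.2940i → escape time 7
(row=2, col=1): c = -0.3500 + -0.2940i → escape time 7
(row=2, col=2): c = -0.1500 + -0.2940i → escape time 7
(row=2, col=3): c = 0.0500 + -0.2940i → escape time 7
(row=2, col=4): c = 0.2500 + -0.2940i → escape time 7
(row=3, col=0): c = -0.5500 + -0.4660i → escape time 7
(row=3, col=1): c = -0.3500 + -0.4660i → escape time 7
(row=3, col=2): c = -0.1500 + -0.4660i → escape time 7
(row=3, col=3): c = 0.0500 + -0.4660i → escape time 7
(row=3, col=4): c = 0.2500 + -0.4660i → escape time 7
(row=4, col=0): c = -0.5500 + -0.6380i → escape time 7
(row=4, col=1): c = -0.3500 + -0.6380i → escape time 7
(row=4, col=2): c = -0.1500 + -0.6380i → escape time 7
(row=4, col=3): c = 0.0500 + -0.6380i → escape time 7
(row=4, col=4): c = 0.2500 + -0.6380i → escape time 7
(row=5, col=0): c = -0.5500 + -0.8100i → escape time 5
(row=5, col=1): c = -0.3500 + -0.8100i → escape time 7
(row=5, col=2): c = -0.1500 + -0.8100i → escape time 7
(row=5, col=3): c = 0.0500 + -0.8100i → escape time 7
(row=5, col=4): c = 0.2500 + -0.8100i → escape time 5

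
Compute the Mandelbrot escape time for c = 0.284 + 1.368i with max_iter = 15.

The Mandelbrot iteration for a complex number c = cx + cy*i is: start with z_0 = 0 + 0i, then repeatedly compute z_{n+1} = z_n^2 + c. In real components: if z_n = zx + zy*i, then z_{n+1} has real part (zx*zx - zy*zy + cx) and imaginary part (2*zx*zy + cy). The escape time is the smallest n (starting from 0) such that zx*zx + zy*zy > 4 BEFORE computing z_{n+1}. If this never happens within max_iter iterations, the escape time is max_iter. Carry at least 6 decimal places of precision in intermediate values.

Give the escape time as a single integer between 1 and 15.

z_0 = 0 + 0i, c = 0.2840 + 1.3680i
Iter 1: z = 0.2840 + 1.3680i, |z|^2 = 1.9521
Iter 2: z = -1.5068 + 2.1450i, |z|^2 = 6.8715
Escaped at iteration 2

Answer: 2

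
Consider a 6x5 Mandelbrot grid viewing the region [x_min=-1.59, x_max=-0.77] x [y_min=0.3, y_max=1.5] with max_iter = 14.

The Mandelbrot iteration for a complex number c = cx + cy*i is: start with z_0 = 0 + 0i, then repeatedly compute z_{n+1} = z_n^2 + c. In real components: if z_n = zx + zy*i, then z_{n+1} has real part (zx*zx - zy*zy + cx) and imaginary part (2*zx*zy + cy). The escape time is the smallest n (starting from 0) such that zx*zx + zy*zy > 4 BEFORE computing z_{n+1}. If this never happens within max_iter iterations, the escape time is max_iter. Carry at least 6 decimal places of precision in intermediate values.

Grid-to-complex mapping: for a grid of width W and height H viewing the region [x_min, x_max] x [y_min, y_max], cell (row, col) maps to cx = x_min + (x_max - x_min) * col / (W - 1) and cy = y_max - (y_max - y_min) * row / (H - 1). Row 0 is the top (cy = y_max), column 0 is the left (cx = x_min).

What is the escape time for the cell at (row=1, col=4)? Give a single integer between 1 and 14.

z_0 = 0 + 0i, c = -0.9340 + 1.2000i
Iter 1: z = -0.9340 + 1.2000i, |z|^2 = 2.3124
Iter 2: z = -1.5016 + -1.0416i, |z|^2 = 3.3399
Iter 3: z = 0.2360 + 4.3282i, |z|^2 = 18.7892
Escaped at iteration 3

Answer: 3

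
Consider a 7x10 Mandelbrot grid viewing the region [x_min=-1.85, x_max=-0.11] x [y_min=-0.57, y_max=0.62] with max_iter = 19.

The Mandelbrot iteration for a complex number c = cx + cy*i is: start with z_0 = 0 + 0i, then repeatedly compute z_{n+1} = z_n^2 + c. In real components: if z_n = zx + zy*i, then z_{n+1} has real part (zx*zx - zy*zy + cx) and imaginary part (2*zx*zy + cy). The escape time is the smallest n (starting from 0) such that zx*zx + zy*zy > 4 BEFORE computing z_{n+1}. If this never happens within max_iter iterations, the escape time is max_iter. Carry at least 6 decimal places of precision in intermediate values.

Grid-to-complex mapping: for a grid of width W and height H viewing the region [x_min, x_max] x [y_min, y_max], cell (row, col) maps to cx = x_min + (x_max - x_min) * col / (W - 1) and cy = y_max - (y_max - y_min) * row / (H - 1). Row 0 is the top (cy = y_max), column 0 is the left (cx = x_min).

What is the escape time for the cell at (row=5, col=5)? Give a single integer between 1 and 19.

Answer: 19

Derivation:
z_0 = 0 + 0i, c = -0.4000 + -0.0411i
Iter 1: z = -0.4000 + -0.0411i, |z|^2 = 0.1617
Iter 2: z = -0.2417 + -0.0082i, |z|^2 = 0.0585
Iter 3: z = -0.3417 + -0.0371i, |z|^2 = 0.1181
Iter 4: z = -0.2847 + -0.0157i, |z|^2 = 0.0813
Iter 5: z = -0.3192 + -0.0322i, |z|^2 = 0.1029
Iter 6: z = -0.2991 + -0.0206i, |z|^2 = 0.0899
Iter 7: z = -0.3109 + -0.0288i, |z|^2 = 0.0975
Iter 8: z = -0.3041 + -0.0232i, |z|^2 = 0.0930
Iter 9: z = -0.3080 + -0.0270i, |z|^2 = 0.0956
Iter 10: z = -0.3058 + -0.0245i, |z|^2 = 0.0941
Iter 11: z = -0.3071 + -0.0261i, |z|^2 = 0.0950
Iter 12: z = -0.3064 + -0.0251i, |z|^2 = 0.0945
Iter 13: z = -0.3067 + -0.0258i, |z|^2 = 0.0948
Iter 14: z = -0.3066 + -0.0253i, |z|^2 = 0.0946
Iter 15: z = -0.3067 + -0.0256i, |z|^2 = 0.0947
Iter 16: z = -0.3066 + -0.0254i, |z|^2 = 0.0947
Iter 17: z = -0.3066 + -0.0255i, |z|^2 = 0.0947
Iter 18: z = -0.3066 + -0.0255i, |z|^2 = 0.0947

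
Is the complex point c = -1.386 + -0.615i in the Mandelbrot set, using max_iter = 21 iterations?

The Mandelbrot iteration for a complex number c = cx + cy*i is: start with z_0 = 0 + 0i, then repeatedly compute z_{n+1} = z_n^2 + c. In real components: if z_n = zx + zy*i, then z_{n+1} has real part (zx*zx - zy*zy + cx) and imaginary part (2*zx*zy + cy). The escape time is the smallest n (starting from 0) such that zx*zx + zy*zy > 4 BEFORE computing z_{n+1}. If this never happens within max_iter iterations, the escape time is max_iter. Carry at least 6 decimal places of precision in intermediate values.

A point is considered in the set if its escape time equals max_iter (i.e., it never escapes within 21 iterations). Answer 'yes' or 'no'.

z_0 = 0 + 0i, c = -1.3860 + -0.6150i
Iter 1: z = -1.3860 + -0.6150i, |z|^2 = 2.2992
Iter 2: z = 0.1568 + 1.0898i, |z|^2 = 1.2122
Iter 3: z = -2.5490 + -0.2733i, |z|^2 = 6.5723
Escaped at iteration 3

Answer: no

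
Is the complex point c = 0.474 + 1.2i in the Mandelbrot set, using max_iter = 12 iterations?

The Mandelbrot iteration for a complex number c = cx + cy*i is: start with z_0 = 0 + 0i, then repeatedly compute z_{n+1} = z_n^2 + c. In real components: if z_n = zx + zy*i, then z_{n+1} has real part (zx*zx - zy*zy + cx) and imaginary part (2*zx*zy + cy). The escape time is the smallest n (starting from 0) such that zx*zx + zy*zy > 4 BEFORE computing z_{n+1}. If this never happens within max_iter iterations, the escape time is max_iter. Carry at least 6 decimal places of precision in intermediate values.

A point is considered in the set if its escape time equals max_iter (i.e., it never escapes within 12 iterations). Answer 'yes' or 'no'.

Answer: no

Derivation:
z_0 = 0 + 0i, c = 0.4740 + 1.2000i
Iter 1: z = 0.4740 + 1.2000i, |z|^2 = 1.6647
Iter 2: z = -0.7413 + 2.3376i, |z|^2 = 6.0139
Escaped at iteration 2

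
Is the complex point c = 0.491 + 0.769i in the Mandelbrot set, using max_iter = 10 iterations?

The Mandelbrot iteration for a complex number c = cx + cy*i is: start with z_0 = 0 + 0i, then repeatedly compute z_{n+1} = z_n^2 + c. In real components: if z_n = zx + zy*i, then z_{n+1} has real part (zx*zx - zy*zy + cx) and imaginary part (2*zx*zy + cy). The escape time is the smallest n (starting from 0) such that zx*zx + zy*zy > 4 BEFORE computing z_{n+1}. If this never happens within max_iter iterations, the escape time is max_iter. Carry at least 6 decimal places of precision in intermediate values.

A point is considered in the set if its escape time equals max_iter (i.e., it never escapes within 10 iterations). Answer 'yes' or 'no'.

Answer: no

Derivation:
z_0 = 0 + 0i, c = 0.4910 + 0.7690i
Iter 1: z = 0.4910 + 0.7690i, |z|^2 = 0.8324
Iter 2: z = 0.1407 + 1.5242i, |z|^2 = 2.3429
Iter 3: z = -1.8123 + 1.1980i, |z|^2 = 4.7194
Escaped at iteration 3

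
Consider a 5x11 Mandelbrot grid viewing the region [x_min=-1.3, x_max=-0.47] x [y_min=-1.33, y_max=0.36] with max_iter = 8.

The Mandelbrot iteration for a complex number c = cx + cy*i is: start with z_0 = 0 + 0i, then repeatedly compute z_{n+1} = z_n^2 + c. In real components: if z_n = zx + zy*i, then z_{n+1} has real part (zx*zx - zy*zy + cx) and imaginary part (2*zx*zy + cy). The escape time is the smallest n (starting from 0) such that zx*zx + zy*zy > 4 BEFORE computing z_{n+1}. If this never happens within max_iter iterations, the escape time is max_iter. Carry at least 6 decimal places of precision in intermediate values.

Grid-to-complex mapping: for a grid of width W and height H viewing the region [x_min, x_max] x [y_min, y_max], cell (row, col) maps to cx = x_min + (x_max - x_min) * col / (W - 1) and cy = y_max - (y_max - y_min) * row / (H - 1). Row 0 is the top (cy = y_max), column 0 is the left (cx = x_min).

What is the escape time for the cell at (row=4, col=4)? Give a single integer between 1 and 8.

Answer: 8

Derivation:
z_0 = 0 + 0i, c = -0.4700 + -0.3160i
Iter 1: z = -0.4700 + -0.3160i, |z|^2 = 0.3208
Iter 2: z = -0.3490 + -0.0190i, |z|^2 = 0.1221
Iter 3: z = -0.3486 + -0.3028i, |z|^2 = 0.2132
Iter 4: z = -0.4402 + -0.1049i, |z|^2 = 0.2047
Iter 5: z = -0.2873 + -0.2236i, |z|^2 = 0.1325
Iter 6: z = -0.4375 + -0.1875i, |z|^2 = 0.2266
Iter 7: z = -0.3138 + -0.1519i, |z|^2 = 0.1215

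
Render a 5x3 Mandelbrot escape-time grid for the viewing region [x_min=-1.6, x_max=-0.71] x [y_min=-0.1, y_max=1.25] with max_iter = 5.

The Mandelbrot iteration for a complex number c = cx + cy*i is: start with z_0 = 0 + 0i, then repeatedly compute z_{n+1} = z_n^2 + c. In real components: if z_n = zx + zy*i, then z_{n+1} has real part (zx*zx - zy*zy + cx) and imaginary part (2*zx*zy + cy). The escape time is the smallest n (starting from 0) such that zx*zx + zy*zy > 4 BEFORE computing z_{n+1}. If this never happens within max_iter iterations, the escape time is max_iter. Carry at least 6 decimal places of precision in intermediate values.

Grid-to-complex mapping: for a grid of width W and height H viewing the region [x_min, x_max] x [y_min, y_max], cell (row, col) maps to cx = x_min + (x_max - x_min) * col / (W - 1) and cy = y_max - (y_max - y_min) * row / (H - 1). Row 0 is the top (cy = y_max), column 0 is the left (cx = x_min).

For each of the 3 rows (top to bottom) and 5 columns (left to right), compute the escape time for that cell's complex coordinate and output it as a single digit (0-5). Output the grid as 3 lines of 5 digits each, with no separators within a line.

Answer: 12233
33455
55555

Derivation:
(row=0, col=0): c = -1.6000 + 1.2500i → escape time 1
(row=0, col=1): c = -1.3775 + 1.2500i → escape time 2
(row=0, col=2): c = -1.1550 + 1.2500i → escape time 2
(row=0, col=3): c = -0.9325 + 1.2500i → escape time 3
(row=0, col=4): c = -0.7100 + 1.2500i → escape time 3
(row=1, col=0): c = -1.6000 + 0.5750i → escape time 3
(row=1, col=1): c = -1.3775 + 0.5750i → escape time 3
(row=1, col=2): c = -1.1550 + 0.5750i → escape time 4
(row=1, col=3): c = -0.9325 + 0.5750i → escape time 5
(row=1, col=4): c = -0.7100 + 0.5750i → escape time 5
(row=2, col=0): c = -1.6000 + -0.1000i → escape time 5
(row=2, col=1): c = -1.3775 + -0.1000i → escape time 5
(row=2, col=2): c = -1.1550 + -0.1000i → escape time 5
(row=2, col=3): c = -0.9325 + -0.1000i → escape time 5
(row=2, col=4): c = -0.7100 + -0.1000i → escape time 5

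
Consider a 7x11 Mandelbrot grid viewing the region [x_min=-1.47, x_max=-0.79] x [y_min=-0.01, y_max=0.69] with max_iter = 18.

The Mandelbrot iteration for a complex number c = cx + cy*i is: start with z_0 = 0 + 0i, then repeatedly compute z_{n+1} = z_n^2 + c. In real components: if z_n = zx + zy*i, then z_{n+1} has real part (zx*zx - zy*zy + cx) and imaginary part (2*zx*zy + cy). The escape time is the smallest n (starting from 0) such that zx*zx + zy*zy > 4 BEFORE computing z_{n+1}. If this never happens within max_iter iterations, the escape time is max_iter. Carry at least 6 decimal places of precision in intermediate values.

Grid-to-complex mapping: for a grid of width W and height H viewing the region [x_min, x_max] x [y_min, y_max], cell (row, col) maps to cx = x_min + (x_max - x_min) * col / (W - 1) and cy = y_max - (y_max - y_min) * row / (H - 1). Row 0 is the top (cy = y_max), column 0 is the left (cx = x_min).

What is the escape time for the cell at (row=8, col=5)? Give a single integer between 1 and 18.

Answer: 18

Derivation:
z_0 = 0 + 0i, c = -0.9033 + 0.1300i
Iter 1: z = -0.9033 + 0.1300i, |z|^2 = 0.8329
Iter 2: z = -0.1042 + -0.1049i, |z|^2 = 0.0219
Iter 3: z = -0.9035 + 0.1519i, |z|^2 = 0.8393
Iter 4: z = -0.1101 + -0.1444i, |z|^2 = 0.0330
Iter 5: z = -0.9121 + 0.1618i, |z|^2 = 0.8580
Iter 6: z = -0.0977 + -0.1652i, |z|^2 = 0.0368
Iter 7: z = -0.9211 + 0.1623i, |z|^2 = 0.8747
Iter 8: z = -0.0813 + -0.1689i, |z|^2 = 0.0351
Iter 9: z = -0.9253 + 0.1575i, |z|^2 = 0.8809
Iter 10: z = -0.0720 + -0.1614i, |z|^2 = 0.0312
Iter 11: z = -0.9242 + 0.1532i, |z|^2 = 0.8776
Iter 12: z = -0.0727 + -0.1533i, |z|^2 = 0.0288
Iter 13: z = -0.9215 + 0.1523i, |z|^2 = 0.8724
Iter 14: z = -0.0773 + -0.1507i, |z|^2 = 0.0287
Iter 15: z = -0.9201 + 0.1533i, |z|^2 = 0.8700
Iter 16: z = -0.0803 + -0.1521i, |z|^2 = 0.0296
Iter 17: z = -0.9200 + 0.1544i, |z|^2 = 0.8703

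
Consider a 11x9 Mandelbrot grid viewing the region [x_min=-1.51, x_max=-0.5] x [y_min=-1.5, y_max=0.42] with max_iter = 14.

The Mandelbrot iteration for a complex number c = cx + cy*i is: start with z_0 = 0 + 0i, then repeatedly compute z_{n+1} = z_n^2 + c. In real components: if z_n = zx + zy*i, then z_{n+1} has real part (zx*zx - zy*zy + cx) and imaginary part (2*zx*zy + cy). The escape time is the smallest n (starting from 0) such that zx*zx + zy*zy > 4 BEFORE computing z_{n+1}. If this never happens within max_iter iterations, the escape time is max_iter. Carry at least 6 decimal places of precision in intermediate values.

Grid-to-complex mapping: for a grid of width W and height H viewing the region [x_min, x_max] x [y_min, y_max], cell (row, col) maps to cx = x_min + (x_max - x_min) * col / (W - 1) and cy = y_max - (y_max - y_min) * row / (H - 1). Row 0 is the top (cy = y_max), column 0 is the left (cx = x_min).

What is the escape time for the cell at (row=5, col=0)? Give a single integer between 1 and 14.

Answer: 3

Derivation:
z_0 = 0 + 0i, c = -1.5100 + -0.7800i
Iter 1: z = -1.5100 + -0.7800i, |z|^2 = 2.8885
Iter 2: z = 0.1617 + 1.5756i, |z|^2 = 2.5087
Iter 3: z = -3.9664 + -0.2705i, |z|^2 = 15.8052
Escaped at iteration 3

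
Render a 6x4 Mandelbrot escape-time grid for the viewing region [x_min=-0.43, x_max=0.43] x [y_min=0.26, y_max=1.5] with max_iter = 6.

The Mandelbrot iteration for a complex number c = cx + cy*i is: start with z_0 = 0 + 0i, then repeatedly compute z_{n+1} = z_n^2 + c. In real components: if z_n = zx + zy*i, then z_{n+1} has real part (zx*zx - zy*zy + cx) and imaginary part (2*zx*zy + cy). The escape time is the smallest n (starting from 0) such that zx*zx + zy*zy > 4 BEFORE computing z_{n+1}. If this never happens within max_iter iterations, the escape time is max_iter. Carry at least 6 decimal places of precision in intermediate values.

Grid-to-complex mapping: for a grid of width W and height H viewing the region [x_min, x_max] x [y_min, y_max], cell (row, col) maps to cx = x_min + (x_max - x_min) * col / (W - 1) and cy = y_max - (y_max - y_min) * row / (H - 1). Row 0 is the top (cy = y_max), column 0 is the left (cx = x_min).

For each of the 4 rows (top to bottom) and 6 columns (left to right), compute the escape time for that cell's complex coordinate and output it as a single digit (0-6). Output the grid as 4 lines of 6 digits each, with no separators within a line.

Answer: 222222
455432
666665
666666

Derivation:
(row=0, col=0): c = -0.4300 + 1.5000i → escape time 2
(row=0, col=1): c = -0.2580 + 1.5000i → escape time 2
(row=0, col=2): c = -0.0860 + 1.5000i → escape time 2
(row=0, col=3): c = 0.0860 + 1.5000i → escape time 2
(row=0, col=4): c = 0.2580 + 1.5000i → escape time 2
(row=0, col=5): c = 0.4300 + 1.5000i → escape time 2
(row=1, col=0): c = -0.4300 + 1.0867i → escape time 4
(row=1, col=1): c = -0.2580 + 1.0867i → escape time 5
(row=1, col=2): c = -0.0860 + 1.0867i → escape time 5
(row=1, col=3): c = 0.0860 + 1.0867i → escape time 4
(row=1, col=4): c = 0.2580 + 1.0867i → escape time 3
(row=1, col=5): c = 0.4300 + 1.0867i → escape time 2
(row=2, col=0): c = -0.4300 + 0.6733i → escape time 6
(row=2, col=1): c = -0.2580 + 0.6733i → escape time 6
(row=2, col=2): c = -0.0860 + 0.6733i → escape time 6
(row=2, col=3): c = 0.0860 + 0.6733i → escape time 6
(row=2, col=4): c = 0.2580 + 0.6733i → escape time 6
(row=2, col=5): c = 0.4300 + 0.6733i → escape time 5
(row=3, col=0): c = -0.4300 + 0.2600i → escape time 6
(row=3, col=1): c = -0.2580 + 0.2600i → escape time 6
(row=3, col=2): c = -0.0860 + 0.2600i → escape time 6
(row=3, col=3): c = 0.0860 + 0.2600i → escape time 6
(row=3, col=4): c = 0.2580 + 0.2600i → escape time 6
(row=3, col=5): c = 0.4300 + 0.2600i → escape time 6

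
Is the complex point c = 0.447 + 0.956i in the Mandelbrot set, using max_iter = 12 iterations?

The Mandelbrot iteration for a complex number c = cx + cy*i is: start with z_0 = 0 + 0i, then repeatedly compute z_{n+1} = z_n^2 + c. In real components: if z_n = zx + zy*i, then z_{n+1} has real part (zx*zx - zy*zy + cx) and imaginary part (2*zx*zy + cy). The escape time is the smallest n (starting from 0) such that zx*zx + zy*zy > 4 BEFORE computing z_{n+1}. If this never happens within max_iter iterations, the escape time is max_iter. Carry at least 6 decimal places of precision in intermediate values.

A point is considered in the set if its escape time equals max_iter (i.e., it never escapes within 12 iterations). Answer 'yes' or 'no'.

z_0 = 0 + 0i, c = 0.4470 + 0.9560i
Iter 1: z = 0.4470 + 0.9560i, |z|^2 = 1.1137
Iter 2: z = -0.2671 + 1.8107i, |z|^2 = 3.3499
Iter 3: z = -2.7601 + -0.0114i, |z|^2 = 7.6185
Escaped at iteration 3

Answer: no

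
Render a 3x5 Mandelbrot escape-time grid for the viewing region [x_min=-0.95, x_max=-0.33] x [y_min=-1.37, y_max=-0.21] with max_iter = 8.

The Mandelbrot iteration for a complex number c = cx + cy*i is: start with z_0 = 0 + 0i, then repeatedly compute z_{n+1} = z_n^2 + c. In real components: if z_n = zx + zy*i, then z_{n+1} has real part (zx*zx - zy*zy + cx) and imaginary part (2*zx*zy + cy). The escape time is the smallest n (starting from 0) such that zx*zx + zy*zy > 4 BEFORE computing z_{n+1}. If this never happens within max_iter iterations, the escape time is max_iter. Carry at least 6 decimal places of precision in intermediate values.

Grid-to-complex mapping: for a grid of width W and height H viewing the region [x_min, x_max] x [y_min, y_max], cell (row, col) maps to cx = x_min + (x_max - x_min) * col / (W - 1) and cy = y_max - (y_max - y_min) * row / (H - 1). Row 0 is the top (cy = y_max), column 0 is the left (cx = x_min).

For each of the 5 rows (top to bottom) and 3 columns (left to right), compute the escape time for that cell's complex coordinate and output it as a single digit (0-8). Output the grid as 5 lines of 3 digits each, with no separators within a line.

(row=0, col=0): c = -0.9500 + -0.2100i → escape time 8
(row=0, col=1): c = -0.6400 + -0.2100i → escape time 8
(row=0, col=2): c = -0.3300 + -0.2100i → escape time 8
(row=1, col=0): c = -0.9500 + -0.5000i → escape time 5
(row=1, col=1): c = -0.6400 + -0.5000i → escape time 8
(row=1, col=2): c = -0.3300 + -0.5000i → escape time 8
(row=2, col=0): c = -0.9500 + -0.7900i → escape time 3
(row=2, col=1): c = -0.6400 + -0.7900i → escape time 4
(row=2, col=2): c = -0.3300 + -0.7900i → escape time 7
(row=3, col=0): c = -0.9500 + -1.0800i → escape time 3
(row=3, col=1): c = -0.6400 + -1.0800i → escape time 3
(row=3, col=2): c = -0.3300 + -1.0800i → escape time 4
(row=4, col=0): c = -0.9500 + -1.3700i → escape time 2
(row=4, col=1): c = -0.6400 + -1.3700i → escape time 2
(row=4, col=2): c = -0.3300 + -1.3700i → escape time 2

Answer: 888
588
347
334
222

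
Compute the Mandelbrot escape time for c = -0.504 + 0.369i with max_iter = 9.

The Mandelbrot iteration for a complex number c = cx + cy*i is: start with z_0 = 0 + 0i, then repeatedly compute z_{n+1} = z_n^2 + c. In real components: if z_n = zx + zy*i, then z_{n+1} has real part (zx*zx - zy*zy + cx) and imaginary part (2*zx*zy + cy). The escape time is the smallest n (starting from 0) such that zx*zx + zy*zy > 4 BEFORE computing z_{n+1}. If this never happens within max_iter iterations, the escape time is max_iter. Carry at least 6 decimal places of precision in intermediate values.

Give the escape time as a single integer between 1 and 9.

z_0 = 0 + 0i, c = -0.5040 + 0.3690i
Iter 1: z = -0.5040 + 0.3690i, |z|^2 = 0.3902
Iter 2: z = -0.3861 + -0.0030i, |z|^2 = 0.1491
Iter 3: z = -0.3549 + 0.3713i, |z|^2 = 0.2638
Iter 4: z = -0.5159 + 0.1055i, |z|^2 = 0.2773
Iter 5: z = -0.2490 + 0.2602i, |z|^2 = 0.1297
Iter 6: z = -0.5097 + 0.2394i, |z|^2 = 0.3171
Iter 7: z = -0.3015 + 0.1249i, |z|^2 = 0.1065
Iter 8: z = -0.4287 + 0.2937i, |z|^2 = 0.2700

Answer: 9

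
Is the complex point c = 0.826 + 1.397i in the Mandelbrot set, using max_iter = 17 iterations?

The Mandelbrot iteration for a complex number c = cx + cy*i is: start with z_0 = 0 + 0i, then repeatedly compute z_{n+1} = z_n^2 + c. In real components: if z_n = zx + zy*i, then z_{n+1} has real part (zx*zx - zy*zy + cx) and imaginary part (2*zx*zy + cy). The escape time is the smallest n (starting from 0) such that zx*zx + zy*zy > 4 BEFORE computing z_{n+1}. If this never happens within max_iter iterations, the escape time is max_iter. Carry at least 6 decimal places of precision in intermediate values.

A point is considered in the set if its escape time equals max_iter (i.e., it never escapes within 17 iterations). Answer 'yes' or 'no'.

Answer: no

Derivation:
z_0 = 0 + 0i, c = 0.8260 + 1.3970i
Iter 1: z = 0.8260 + 1.3970i, |z|^2 = 2.6339
Iter 2: z = -0.4433 + 3.7048i, |z|^2 = 13.9224
Escaped at iteration 2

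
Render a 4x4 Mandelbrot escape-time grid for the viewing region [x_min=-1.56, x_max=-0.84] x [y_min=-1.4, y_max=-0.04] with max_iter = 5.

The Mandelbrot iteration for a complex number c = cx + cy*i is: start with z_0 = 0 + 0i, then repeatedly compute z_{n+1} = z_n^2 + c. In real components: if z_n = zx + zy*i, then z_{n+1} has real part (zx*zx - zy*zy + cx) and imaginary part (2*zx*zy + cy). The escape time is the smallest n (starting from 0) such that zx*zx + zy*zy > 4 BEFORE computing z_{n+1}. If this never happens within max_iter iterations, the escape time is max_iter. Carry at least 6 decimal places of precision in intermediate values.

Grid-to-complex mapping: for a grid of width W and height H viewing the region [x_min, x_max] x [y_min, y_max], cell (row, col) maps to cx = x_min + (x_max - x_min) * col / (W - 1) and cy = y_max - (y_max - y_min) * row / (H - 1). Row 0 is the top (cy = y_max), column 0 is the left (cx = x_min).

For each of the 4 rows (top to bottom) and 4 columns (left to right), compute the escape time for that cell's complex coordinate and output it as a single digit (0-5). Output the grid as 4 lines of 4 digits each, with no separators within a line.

Answer: 5555
3455
2333
1222

Derivation:
(row=0, col=0): c = -1.5600 + -0.0400i → escape time 5
(row=0, col=1): c = -1.3200 + -0.0400i → escape time 5
(row=0, col=2): c = -1.0800 + -0.0400i → escape time 5
(row=0, col=3): c = -0.8400 + -0.0400i → escape time 5
(row=1, col=0): c = -1.5600 + -0.4933i → escape time 3
(row=1, col=1): c = -1.3200 + -0.4933i → escape time 4
(row=1, col=2): c = -1.0800 + -0.4933i → escape time 5
(row=1, col=3): c = -0.8400 + -0.4933i → escape time 5
(row=2, col=0): c = -1.5600 + -0.9467i → escape time 2
(row=2, col=1): c = -1.3200 + -0.9467i → escape time 3
(row=2, col=2): c = -1.0800 + -0.9467i → escape time 3
(row=2, col=3): c = -0.8400 + -0.9467i → escape time 3
(row=3, col=0): c = -1.5600 + -1.4000i → escape time 1
(row=3, col=1): c = -1.3200 + -1.4000i → escape time 2
(row=3, col=2): c = -1.0800 + -1.4000i → escape time 2
(row=3, col=3): c = -0.8400 + -1.4000i → escape time 2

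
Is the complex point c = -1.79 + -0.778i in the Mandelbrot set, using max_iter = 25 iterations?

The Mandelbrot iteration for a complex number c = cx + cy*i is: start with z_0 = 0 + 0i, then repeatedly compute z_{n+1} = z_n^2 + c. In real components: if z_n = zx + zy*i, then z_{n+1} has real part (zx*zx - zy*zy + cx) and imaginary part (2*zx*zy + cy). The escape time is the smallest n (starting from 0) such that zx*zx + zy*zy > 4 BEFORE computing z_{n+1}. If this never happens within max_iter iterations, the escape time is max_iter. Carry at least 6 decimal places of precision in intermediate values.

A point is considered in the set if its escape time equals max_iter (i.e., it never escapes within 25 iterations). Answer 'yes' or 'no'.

Answer: no

Derivation:
z_0 = 0 + 0i, c = -1.7900 + -0.7780i
Iter 1: z = -1.7900 + -0.7780i, |z|^2 = 3.8094
Iter 2: z = 0.8088 + 2.0072i, |z|^2 = 4.6832
Escaped at iteration 2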